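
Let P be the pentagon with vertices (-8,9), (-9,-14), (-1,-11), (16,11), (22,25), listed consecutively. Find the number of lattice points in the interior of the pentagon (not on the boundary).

497

By the shoelace formula, twice the signed area is |((-8)·(-14) − (-9)·9) + ((-9)·(-11) − (-1)·(-14)) + ((-1)·11 − 16·(-11)) + (16·25 − 22·11) + (22·9 − (-8)·25)| = 999, so the area is 499.5.
The number of boundary lattice points is Σ gcd(|Δx|,|Δy|) = gcd(1,23) + gcd(8,3) + gcd(17,22) + gcd(6,14) + gcd(30,16) = 1+1+1+2+2 = 7.
By Pick's theorem A = I + B/2 − 1, so I = 499.5 − 7/2 + 1 = 497.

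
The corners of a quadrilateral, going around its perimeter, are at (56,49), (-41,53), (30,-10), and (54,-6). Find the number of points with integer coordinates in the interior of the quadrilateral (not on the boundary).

The shoelace formula gives twice the area as |[56·53 − (-41)·49] + [(-41)·(-10) − 30·53] + [30·(-6) − 54·(-10)] + [54·49 − 56·(-6)]| = 7139, so the area is 3569.5.
The number of boundary lattice points is Σ gcd(|Δx|,|Δy|) = gcd(97,4) + gcd(71,63) + gcd(24,4) + gcd(2,55) = 1+1+4+1 = 7.
Pick's theorem gives I = A − B/2 + 1 = 3569.5 − 7/2 + 1 = 3567.

3567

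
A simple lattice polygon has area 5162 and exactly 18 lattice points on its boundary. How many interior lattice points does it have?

Pick's theorem A = I + B/2 − 1 rearranges to I = A − B/2 + 1 = 5162 − 18/2 + 1 = 5154.

5154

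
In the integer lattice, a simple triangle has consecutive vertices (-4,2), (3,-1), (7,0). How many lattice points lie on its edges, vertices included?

3

Along each edge there are gcd(|Δx|,|Δy|)+1 lattice points, so counting each shared vertex once the boundary has gcd(7,3) + gcd(4,1) + gcd(11,2) = 1+1+1 = 3.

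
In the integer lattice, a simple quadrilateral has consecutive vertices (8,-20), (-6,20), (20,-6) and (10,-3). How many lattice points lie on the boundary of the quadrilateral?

30

Along each edge there are gcd(|Δx|,|Δy|)+1 lattice points, so counting each shared vertex once the boundary has gcd(14,40) + gcd(26,26) + gcd(10,3) + gcd(2,17) = 2+26+1+1 = 30.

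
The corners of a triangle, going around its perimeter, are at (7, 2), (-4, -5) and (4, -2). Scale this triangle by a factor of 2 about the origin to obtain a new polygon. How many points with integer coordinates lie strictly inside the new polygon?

By the shoelace formula, twice the signed area is |(7·(-5) − (-4)·2) + ((-4)·(-2) − 4·(-5)) + (4·2 − 7·(-2))| = 23, so the area is 11.5.
Summing gcd(|Δx|,|Δy|) over the edges gives the boundary count: gcd(11,7) + gcd(8,3) + gcd(3,4) = 1+1+1 = 3.
Scaling by 2 multiplies the area by 2² = 4 (so the new area is 46) and multiplies the boundary lattice-point count by 2, giving 6.
By Pick's theorem, the interior count of the dilated polygon is 46 − 6/2 + 1 = 44.

44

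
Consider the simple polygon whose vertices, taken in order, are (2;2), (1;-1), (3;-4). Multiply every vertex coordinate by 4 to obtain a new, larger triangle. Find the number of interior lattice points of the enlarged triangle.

67

By the shoelace formula, twice the signed area is |[2·(-1) − 1·2] + [1·(-4) − 3·(-1)] + [3·2 − 2·(-4)]| = 9, so the area is 4.5.
Summing gcd(|Δx|,|Δy|) over the edges gives the boundary count: gcd(1,3) + gcd(2,3) + gcd(1,6) = 1+1+1 = 3.
Scaling by 4 multiplies the area by 4² = 16 (so the new area is 72) and multiplies the boundary lattice-point count by 4, giving 12.
By Pick's theorem, the interior count of the dilated polygon is 72 − 12/2 + 1 = 67.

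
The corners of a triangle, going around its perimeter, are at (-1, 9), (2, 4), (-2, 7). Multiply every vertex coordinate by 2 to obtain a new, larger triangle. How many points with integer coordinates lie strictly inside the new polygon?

The shoelace formula gives twice the area as |((-1)·4 − 2·9) + (2·7 − (-2)·4) + ((-2)·9 − (-1)·7)| = 11, so the area is 11/2.
Summing gcd(|Δx|,|Δy|) over the edges gives the boundary count: gcd(3,5) + gcd(4,3) + gcd(1,2) = 1+1+1 = 3.
Scaling by 2 multiplies the area by 2² = 4 (so the new area is 22) and multiplies the boundary lattice-point count by 2, giving 6.
By Pick's theorem, the interior count of the dilated polygon is 22 − 6/2 + 1 = 20.

20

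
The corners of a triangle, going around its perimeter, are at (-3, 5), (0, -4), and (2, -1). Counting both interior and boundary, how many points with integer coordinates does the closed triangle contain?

17

By the shoelace formula, twice the signed area is |[(-3)·(-4) − 0·5] + [0·(-1) − 2·(-4)] + [2·5 − (-3)·(-1)]| = 27, so the area is 27/2.
The number of boundary lattice points is Σ gcd(|Δx|,|Δy|) = gcd(3,9) + gcd(2,3) + gcd(5,6) = 3+1+1 = 5.
Pick's theorem gives I = A − B/2 + 1 = 27/2 − 5/2 + 1 = 12, so the closed region contains I + B = 12 + 5 = 17 lattice points.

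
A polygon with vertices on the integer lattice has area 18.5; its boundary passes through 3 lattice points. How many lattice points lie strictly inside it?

From Pick's theorem, I = A − B/2 + 1 = 18.5 − 3/2 + 1 = 18.

18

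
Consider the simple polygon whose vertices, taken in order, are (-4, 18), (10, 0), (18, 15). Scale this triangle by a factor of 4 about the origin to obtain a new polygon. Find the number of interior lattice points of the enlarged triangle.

Using the shoelace formula, 2A = |((-4)·0 − 10·18) + (10·15 − 18·0) + (18·18 − (-4)·15)| = 354, so the area is 177.
Along each edge there are gcd(|Δx|,|Δy|)+1 lattice points, so counting each shared vertex once the boundary has gcd(14,18) + gcd(8,15) + gcd(22,3) = 2+1+1 = 4.
Scaling by 4 multiplies the area by 4² = 16 (so the new area is 2832) and multiplies the boundary lattice-point count by 4, giving 16.
By Pick's theorem, the interior count of the dilated polygon is 2832 − 16/2 + 1 = 2825.

2825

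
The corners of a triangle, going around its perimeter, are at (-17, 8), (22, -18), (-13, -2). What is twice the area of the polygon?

286

The shoelace formula gives twice the area as |((-17)·(-18) − 22·8) + (22·(-2) − (-13)·(-18)) + ((-13)·8 − (-17)·(-2))| = 286, so the area is 143.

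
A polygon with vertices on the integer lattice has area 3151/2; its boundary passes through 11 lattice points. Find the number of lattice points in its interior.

Pick's theorem A = I + B/2 − 1 rearranges to I = A − B/2 + 1 = 3151/2 − 11/2 + 1 = 1571.

1571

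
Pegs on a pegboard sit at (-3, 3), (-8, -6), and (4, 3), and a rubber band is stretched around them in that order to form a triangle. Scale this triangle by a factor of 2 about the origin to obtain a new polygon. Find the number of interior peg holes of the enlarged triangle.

116

Using the shoelace formula, 2A = |((-3)·(-6) − (-8)·3) + ((-8)·3 − 4·(-6)) + (4·3 − (-3)·3)| = 63, so the area is 31.5.
Summing gcd(|Δx|,|Δy|) over the edges gives the boundary count: gcd(5,9) + gcd(12,9) + gcd(7,0) = 1+3+7 = 11.
Scaling by 2 multiplies the area by 2² = 4 (so the new area is 126) and multiplies the boundary lattice-point count by 2, giving 22.
By Pick's theorem, the interior count of the dilated polygon is 126 − 22/2 + 1 = 116.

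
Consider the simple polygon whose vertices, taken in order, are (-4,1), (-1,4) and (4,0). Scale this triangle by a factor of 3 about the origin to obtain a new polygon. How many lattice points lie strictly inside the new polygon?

115

By the shoelace formula, twice the signed area is |((-4)·4 − (-1)·1) + ((-1)·0 − 4·4) + (4·1 − (-4)·0)| = 27, so the area is 13.5.
The number of boundary lattice points is Σ gcd(|Δx|,|Δy|) = gcd(3,3) + gcd(5,4) + gcd(8,1) = 3+1+1 = 5.
Scaling by 3 multiplies the area by 3² = 9 (so the new area is 243/2) and multiplies the boundary lattice-point count by 3, giving 15.
By Pick's theorem, the interior count of the dilated polygon is 243/2 − 15/2 + 1 = 115.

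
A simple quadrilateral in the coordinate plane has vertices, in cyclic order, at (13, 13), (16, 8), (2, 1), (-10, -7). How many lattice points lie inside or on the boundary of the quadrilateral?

The shoelace formula gives twice the area as |(13·8 − 16·13) + (16·1 − 2·8) + (2·(-7) − (-10)·1) + ((-10)·13 − 13·(-7))| = 147, so the area is 73.5.
The number of boundary lattice points is Σ gcd(|Δx|,|Δy|) = gcd(3,5) + gcd(14,7) + gcd(12,8) + gcd(23,20) = 1+7+4+1 = 13.
Pick's theorem gives I = A − B/2 + 1 = 73.5 − 13/2 + 1 = 68, so the closed region contains I + B = 68 + 13 = 81 lattice points.

81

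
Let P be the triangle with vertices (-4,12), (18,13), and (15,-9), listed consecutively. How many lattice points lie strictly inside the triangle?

240

Using the shoelace formula, 2A = |[(-4)·13 − 18·12] + [18·(-9) − 15·13] + [15·12 − (-4)·(-9)]| = 481, so the area is 240.5.
Summing gcd(|Δx|,|Δy|) over the edges gives the boundary count: gcd(22,1) + gcd(3,22) + gcd(19,21) = 1+1+1 = 3.
By Pick's theorem A = I + B/2 − 1, so I = 240.5 − 3/2 + 1 = 240.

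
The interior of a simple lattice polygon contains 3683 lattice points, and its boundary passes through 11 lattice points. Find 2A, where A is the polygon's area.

By Pick's theorem, A = I + B/2 − 1 = 3683 + 11/2 − 1 = 7375/2.
Hence 2A = 7375.

7375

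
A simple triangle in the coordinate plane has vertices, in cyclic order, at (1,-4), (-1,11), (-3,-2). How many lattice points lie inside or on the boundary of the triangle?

Using the shoelace formula, 2A = |[1·11 − (-1)·(-4)] + [(-1)·(-2) − (-3)·11] + [(-3)·(-4) − 1·(-2)]| = 56, so the area is 28.
The number of boundary lattice points is Σ gcd(|Δx|,|Δy|) = gcd(2,15) + gcd(2,13) + gcd(4,2) = 1+1+2 = 4.
Pick's theorem gives I = A − B/2 + 1 = 28 − 4/2 + 1 = 27, so the closed region contains I + B = 27 + 4 = 31 lattice points.

31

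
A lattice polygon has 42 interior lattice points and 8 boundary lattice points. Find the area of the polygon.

By Pick's theorem, A = I + B/2 − 1 = 42 + 8/2 − 1 = 45.

45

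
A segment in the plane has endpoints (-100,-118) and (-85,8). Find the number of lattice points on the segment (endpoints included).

4

The number of lattice points on a segment between lattice points is gcd(|Δx|,|Δy|) + 1 = gcd(15,126) + 1 = 3 + 1 = 4.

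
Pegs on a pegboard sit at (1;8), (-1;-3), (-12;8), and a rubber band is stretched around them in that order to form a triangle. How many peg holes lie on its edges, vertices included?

25

The number of boundary lattice points is Σ gcd(|Δx|,|Δy|) = gcd(2,11) + gcd(11,11) + gcd(13,0) = 1+11+13 = 25.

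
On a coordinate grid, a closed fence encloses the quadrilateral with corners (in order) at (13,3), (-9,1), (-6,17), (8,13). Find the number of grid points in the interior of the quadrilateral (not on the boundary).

229

Using the shoelace formula, 2A = |(13·1 − (-9)·3) + ((-9)·17 − (-6)·1) + ((-6)·13 − 8·17) + (8·3 − 13·13)| = 466, so the area is 233.
The number of boundary lattice points is Σ gcd(|Δx|,|Δy|) = gcd(22,2) + gcd(3,16) + gcd(14,4) + gcd(5,10) = 2+1+2+5 = 10.
Pick's theorem gives I = A − B/2 + 1 = 233 − 10/2 + 1 = 229.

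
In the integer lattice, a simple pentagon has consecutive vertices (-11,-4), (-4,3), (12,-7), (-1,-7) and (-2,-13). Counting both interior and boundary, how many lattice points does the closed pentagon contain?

Using the shoelace formula, 2A = |[(-11)·3 − (-4)·(-4)] + [(-4)·(-7) − 12·3] + [12·(-7) − (-1)·(-7)] + [(-1)·(-13) − (-2)·(-7)] + [(-2)·(-4) − (-11)·(-13)]| = 284, so the area is 142.
Summing gcd(|Δx|,|Δy|) over the edges gives the boundary count: gcd(7,7) + gcd(16,10) + gcd(13,0) + gcd(1,6) + gcd(9,9) = 7+2+13+1+9 = 32.
Pick's theorem gives I = A − B/2 + 1 = 142 − 32/2 + 1 = 127, so the closed region contains I + B = 127 + 32 = 159 lattice points.

159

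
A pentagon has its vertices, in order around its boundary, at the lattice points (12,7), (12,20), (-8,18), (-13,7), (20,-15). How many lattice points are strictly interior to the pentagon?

529

By the shoelace formula, twice the signed area is |[12·20 − 12·7] + [12·18 − (-8)·20] + [(-8)·7 − (-13)·18] + [(-13)·(-15) − 20·7] + [20·7 − 12·(-15)]| = 1085, so the area is 1085/2.
Summing gcd(|Δx|,|Δy|) over the edges gives the boundary count: gcd(0,13) + gcd(20,2) + gcd(5,11) + gcd(33,22) + gcd(8,22) = 13+2+1+11+2 = 29.
Pick's theorem gives I = A − B/2 + 1 = 1085/2 − 29/2 + 1 = 529.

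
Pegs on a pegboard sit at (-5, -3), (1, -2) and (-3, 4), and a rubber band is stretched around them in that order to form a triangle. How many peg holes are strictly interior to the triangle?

19

By the shoelace formula, twice the signed area is |((-5)·(-2) − 1·(-3)) + (1·4 − (-3)·(-2)) + ((-3)·(-3) − (-5)·4)| = 40, so the area is 20.
The number of boundary lattice points is Σ gcd(|Δx|,|Δy|) = gcd(6,1) + gcd(4,6) + gcd(2,7) = 1+2+1 = 4.
Pick's theorem gives I = A − B/2 + 1 = 20 − 4/2 + 1 = 19.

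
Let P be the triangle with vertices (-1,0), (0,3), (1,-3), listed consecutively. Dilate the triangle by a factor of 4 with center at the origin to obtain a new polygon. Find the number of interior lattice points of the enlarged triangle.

Using the shoelace formula, 2A = |((-1)·3 − 0·0) + (0·(-3) − 1·3) + (1·0 − (-1)·(-3))| = 9, so the area is 4.5.
Summing gcd(|Δx|,|Δy|) over the edges gives the boundary count: gcd(1,3) + gcd(1,6) + gcd(2,3) = 1+1+1 = 3.
Scaling by 4 multiplies the area by 4² = 16 (so the new area is 72) and multiplies the boundary lattice-point count by 4, giving 12.
By Pick's theorem, the interior count of the dilated polygon is 72 − 12/2 + 1 = 67.

67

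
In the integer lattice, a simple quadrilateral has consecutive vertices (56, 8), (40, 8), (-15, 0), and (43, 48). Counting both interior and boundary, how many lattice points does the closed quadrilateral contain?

1419

Using the shoelace formula, 2A = |(56·8 − 40·8) + (40·0 − (-15)·8) + ((-15)·48 − 43·0) + (43·8 − 56·48)| = 2816, so the area is 1408.
Along each edge there are gcd(|Δx|,|Δy|)+1 lattice points, so counting each shared vertex once the boundary has gcd(16,0) + gcd(55,8) + gcd(58,48) + gcd(13,40) = 16+1+2+1 = 20.
Pick's theorem gives I = A − B/2 + 1 = 1408 − 20/2 + 1 = 1399, so the closed region contains I + B = 1399 + 20 = 1419 lattice points.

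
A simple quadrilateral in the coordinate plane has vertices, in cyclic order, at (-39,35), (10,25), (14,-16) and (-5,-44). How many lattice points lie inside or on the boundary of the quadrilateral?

2214

The shoelace formula gives twice the area as |[(-39)·25 − 10·35] + [10·(-16) − 14·25] + [14·(-44) − (-5)·(-16)] + [(-5)·35 − (-39)·(-44)]| = 4422, so the area is 2211.
The number of boundary lattice points is Σ gcd(|Δx|,|Δy|) = gcd(49,10) + gcd(4,41) + gcd(19,28) + gcd(34,79) = 1+1+1+1 = 4.
Pick's theorem gives I = A − B/2 + 1 = 2211 − 4/2 + 1 = 2210, so the closed region contains I + B = 2210 + 4 = 2214 lattice points.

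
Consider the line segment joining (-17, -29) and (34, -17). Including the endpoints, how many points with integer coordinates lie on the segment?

4

The number of lattice points on a segment between lattice points is gcd(|Δx|,|Δy|) + 1 = gcd(51,12) + 1 = 3 + 1 = 4.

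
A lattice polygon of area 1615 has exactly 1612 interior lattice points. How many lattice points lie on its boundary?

Pick's theorem gives A = I + B/2 − 1, so B = 2(A − I + 1) = 2(1615 − 1612 + 1) = 8.

8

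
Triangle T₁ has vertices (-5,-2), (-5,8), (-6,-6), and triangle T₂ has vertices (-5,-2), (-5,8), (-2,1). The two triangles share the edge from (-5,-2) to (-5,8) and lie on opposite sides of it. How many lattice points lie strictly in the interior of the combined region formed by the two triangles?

18

The union is the simple quadrilateral with vertices (-5,-2), (-6,-6), (-5,8), (-2,1) in order.
The shoelace formula gives twice the area as |[(-5)·(-6) − (-6)·(-2)] + [(-6)·8 − (-5)·(-6)] + [(-5)·1 − (-2)·8] + [(-2)·(-2) − (-5)·1]| = 40, so the area is 20.
The number of boundary lattice points is Σ gcd(|Δx|,|Δy|) = gcd(1,4) + gcd(1,14) + gcd(3,7) + gcd(3,3) = 1+1+1+3 = 6.
By Pick's theorem I = A − B/2 + 1 = 20 − 6/2 + 1 = 18.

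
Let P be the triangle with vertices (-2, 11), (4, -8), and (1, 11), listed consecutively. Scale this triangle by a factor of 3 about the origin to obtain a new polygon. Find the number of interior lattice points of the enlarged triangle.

250

By the shoelace formula, twice the signed area is |((-2)·(-8) − 4·11) + (4·11 − 1·(-8)) + (1·11 − (-2)·11)| = 57, so the area is 28.5.
The number of boundary lattice points is Σ gcd(|Δx|,|Δy|) = gcd(6,19) + gcd(3,19) + gcd(3,0) = 1+1+3 = 5.
Scaling by 3 multiplies the area by 3² = 9 (so the new area is 256.5) and multiplies the boundary lattice-point count by 3, giving 15.
By Pick's theorem, the interior count of the dilated polygon is 256.5 − 15/2 + 1 = 250.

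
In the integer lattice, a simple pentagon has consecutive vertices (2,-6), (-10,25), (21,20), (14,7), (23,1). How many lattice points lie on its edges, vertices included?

The number of boundary lattice points is Σ gcd(|Δx|,|Δy|) = gcd(12,31) + gcd(31,5) + gcd(7,13) + gcd(9,6) + gcd(21,7) = 1+1+1+3+7 = 13.

13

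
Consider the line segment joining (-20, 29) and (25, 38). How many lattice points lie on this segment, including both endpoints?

10

The number of lattice points on a segment between lattice points is gcd(|Δx|,|Δy|) + 1 = gcd(45,9) + 1 = 9 + 1 = 10.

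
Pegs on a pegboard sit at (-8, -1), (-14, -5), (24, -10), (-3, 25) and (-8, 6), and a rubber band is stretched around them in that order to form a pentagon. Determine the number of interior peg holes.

542

Using the shoelace formula, 2A = |((-8)·(-5) − (-14)·(-1)) + ((-14)·(-10) − 24·(-5)) + (24·25 − (-3)·(-10)) + ((-3)·6 − (-8)·25) + ((-8)·(-1) − (-8)·6)| = 1094, so the area is 547.
Along each edge there are gcd(|Δx|,|Δy|)+1 lattice points, so counting each shared vertex once the boundary has gcd(6,4) + gcd(38,5) + gcd(27,35) + gcd(5,19) + gcd(0,7) = 2+1+1+1+7 = 12.
Pick's theorem gives I = A − B/2 + 1 = 547 − 12/2 + 1 = 542.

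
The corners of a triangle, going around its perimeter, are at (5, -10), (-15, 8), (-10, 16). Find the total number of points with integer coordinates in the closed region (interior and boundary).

128

Using the shoelace formula, 2A = |[5·8 − (-15)·(-10)] + [(-15)·16 − (-10)·8] + [(-10)·(-10) − 5·16]| = 250, so the area is 125.
Along each edge there are gcd(|Δx|,|Δy|)+1 lattice points, so counting each shared vertex once the boundary has gcd(20,18) + gcd(5,8) + gcd(15,26) = 2+1+1 = 4.
Pick's theorem gives I = A − B/2 + 1 = 125 − 4/2 + 1 = 124, so the closed region contains I + B = 124 + 4 = 128 lattice points.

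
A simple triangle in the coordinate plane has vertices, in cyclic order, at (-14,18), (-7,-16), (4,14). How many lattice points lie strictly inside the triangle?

By the shoelace formula, twice the signed area is |[(-14)·(-16) − (-7)·18] + [(-7)·14 − 4·(-16)] + [4·18 − (-14)·14]| = 584, so the area is 292.
Along each edge there are gcd(|Δx|,|Δy|)+1 lattice points, so counting each shared vertex once the boundary has gcd(7,34) + gcd(11,30) + gcd(18,4) = 1+1+2 = 4.
By Pick's theorem A = I + B/2 − 1, so I = 292 − 4/2 + 1 = 291.

291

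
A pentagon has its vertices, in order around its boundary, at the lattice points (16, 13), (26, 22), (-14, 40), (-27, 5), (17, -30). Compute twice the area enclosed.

By the shoelace formula, twice the signed area is |(16·22 − 26·13) + (26·40 − (-14)·22) + ((-14)·5 − (-27)·40) + ((-27)·(-30) − 17·5) + (17·13 − 16·(-30))| = 3798, so the area is 1899.

3798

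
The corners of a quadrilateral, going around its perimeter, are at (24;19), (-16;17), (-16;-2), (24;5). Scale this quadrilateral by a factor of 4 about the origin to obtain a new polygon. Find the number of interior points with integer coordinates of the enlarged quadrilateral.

Using the shoelace formula, 2A = |(24·17 − (-16)·19) + ((-16)·(-2) − (-16)·17) + ((-16)·5 − 24·(-2)) + (24·19 − 24·5)| = 1320, so the area is 660.
Summing gcd(|Δx|,|Δy|) over the edges gives the boundary count: gcd(40,2) + gcd(0,19) + gcd(40,7) + gcd(0,14) = 2+19+1+14 = 36.
Scaling by 4 multiplies the area by 4² = 16 (so the new area is 10560) and multiplies the boundary lattice-point count by 4, giving 144.
By Pick's theorem, the interior count of the dilated polygon is 10560 − 144/2 + 1 = 10489.

10489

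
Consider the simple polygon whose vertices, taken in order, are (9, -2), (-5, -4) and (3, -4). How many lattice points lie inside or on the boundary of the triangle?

Using the shoelace formula, 2A = |[9·(-4) − (-5)·(-2)] + [(-5)·(-4) − 3·(-4)] + [3·(-2) − 9·(-4)]| = 16, so the area is 8.
Along each edge there are gcd(|Δx|,|Δy|)+1 lattice points, so counting each shared vertex once the boundary has gcd(14,2) + gcd(8,0) + gcd(6,2) = 2+8+2 = 12.
Pick's theorem gives I = A − B/2 + 1 = 8 − 12/2 + 1 = 3, so the closed region contains I + B = 3 + 12 = 15 lattice points.

15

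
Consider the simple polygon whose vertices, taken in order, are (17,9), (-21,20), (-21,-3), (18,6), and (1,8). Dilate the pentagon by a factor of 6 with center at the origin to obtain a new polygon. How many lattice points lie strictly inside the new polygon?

17032

Using the shoelace formula, 2A = |(17·20 − (-21)·9) + ((-21)·(-3) − (-21)·20) + ((-21)·6 − 18·(-3)) + (18·8 − 1·6) + (1·9 − 17·8)| = 951, so the area is 475.5.
The number of boundary lattice points is Σ gcd(|Δx|,|Δy|) = gcd(38,11) + gcd(0,23) + gcd(39,9) + gcd(17,2) + gcd(16,1) = 1+23+3+1+1 = 29.
Scaling by 6 multiplies the area by 6² = 36 (so the new area is 17118) and multiplies the boundary lattice-point count by 6, giving 174.
By Pick's theorem, the interior count of the dilated polygon is 17118 − 174/2 + 1 = 17032.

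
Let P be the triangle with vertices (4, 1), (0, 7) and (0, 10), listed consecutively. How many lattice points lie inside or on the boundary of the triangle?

10

Using the shoelace formula, 2A = |(4·7 − 0·1) + (0·10 − 0·7) + (0·1 − 4·10)| = 12, so the area is 6.
The number of boundary lattice points is Σ gcd(|Δx|,|Δy|) = gcd(4,6) + gcd(0,3) + gcd(4,9) = 2+3+1 = 6.
Pick's theorem gives I = A − B/2 + 1 = 6 − 6/2 + 1 = 4, so the closed region contains I + B = 4 + 6 = 10 lattice points.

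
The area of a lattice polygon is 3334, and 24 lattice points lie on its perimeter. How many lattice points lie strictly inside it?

3323

Pick's theorem A = I + B/2 − 1 rearranges to I = A − B/2 + 1 = 3334 − 24/2 + 1 = 3323.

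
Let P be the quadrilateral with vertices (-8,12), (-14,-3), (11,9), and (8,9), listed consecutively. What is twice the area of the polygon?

294

By the shoelace formula, twice the signed area is |[(-8)·(-3) − (-14)·12] + [(-14)·9 − 11·(-3)] + [11·9 − 8·9] + [8·12 − (-8)·9]| = 294, so the area is 147.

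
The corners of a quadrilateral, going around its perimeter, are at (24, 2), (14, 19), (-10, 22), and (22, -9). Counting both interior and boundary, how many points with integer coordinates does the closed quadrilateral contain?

Using the shoelace formula, 2A = |(24·19 − 14·2) + (14·22 − (-10)·19) + ((-10)·(-9) − 22·22) + (22·2 − 24·(-9))| = 792, so the area is 396.
Summing gcd(|Δx|,|Δy|) over the edges gives the boundary count: gcd(10,17) + gcd(24,3) + gcd(32,31) + gcd(2,11) = 1+3+1+1 = 6.
Pick's theorem gives I = A − B/2 + 1 = 396 − 6/2 + 1 = 394, so the closed region contains I + B = 394 + 6 = 400 lattice points.

400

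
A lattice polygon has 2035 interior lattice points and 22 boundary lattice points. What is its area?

2045

Pick's theorem states A = I + B/2 − 1, so A = 2035 + 22/2 − 1 = 2045.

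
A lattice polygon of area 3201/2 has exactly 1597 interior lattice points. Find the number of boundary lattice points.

9

Pick's theorem gives A = I + B/2 − 1, so B = 2(A − I + 1) = 2(3201/2 − 1597 + 1) = 9.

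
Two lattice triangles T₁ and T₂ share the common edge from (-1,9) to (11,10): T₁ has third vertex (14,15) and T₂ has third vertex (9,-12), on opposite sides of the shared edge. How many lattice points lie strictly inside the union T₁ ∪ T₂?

157

The union is the simple quadrilateral with vertices (-1,9), (14,15), (11,10), (9,-12) in order.
Using the shoelace formula, 2A = |((-1)·15 − 14·9) + (14·10 − 11·15) + (11·(-12) − 9·10) + (9·9 − (-1)·(-12))| = 319, so the area is 319/2.
Along each edge there are gcd(|Δx|,|Δy|)+1 lattice points, so counting each shared vertex once the boundary has gcd(15,6) + gcd(3,5) + gcd(2,22) + gcd(10,21) = 3+1+2+1 = 7.
By Pick's theorem I = A − B/2 + 1 = 319/2 − 7/2 + 1 = 157.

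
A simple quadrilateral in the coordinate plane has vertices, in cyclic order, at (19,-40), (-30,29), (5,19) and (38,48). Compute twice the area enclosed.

4278

Using the shoelace formula, 2A = |(19·29 − (-30)·(-40)) + ((-30)·19 − 5·29) + (5·48 − 38·19) + (38·(-40) − 19·48)| = 4278, so the area is 2139.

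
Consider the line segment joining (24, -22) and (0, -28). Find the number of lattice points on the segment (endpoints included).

The number of lattice points on a segment between lattice points is gcd(|Δx|,|Δy|) + 1 = gcd(24,6) + 1 = 6 + 1 = 7.

7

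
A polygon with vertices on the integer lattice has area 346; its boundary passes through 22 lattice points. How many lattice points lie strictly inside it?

336

From Pick's theorem, I = A − B/2 + 1 = 346 − 22/2 + 1 = 336.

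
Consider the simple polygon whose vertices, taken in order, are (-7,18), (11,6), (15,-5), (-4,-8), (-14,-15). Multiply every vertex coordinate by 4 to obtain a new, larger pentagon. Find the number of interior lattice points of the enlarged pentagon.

By the shoelace formula, twice the signed area is |((-7)·6 − 11·18) + (11·(-5) − 15·6) + (15·(-8) − (-4)·(-5)) + ((-4)·(-15) − (-14)·(-8)) + ((-14)·18 − (-7)·(-15))| = 934, so the area is 467.
Summing gcd(|Δx|,|Δy|) over the edges gives the boundary count: gcd(18,12) + gcd(4,11) + gcd(19,3) + gcd(10,7) + gcd(7,33) = 6+1+1+1+1 = 10.
Scaling by 4 multiplies the area by 4² = 16 (so the new area is 7472) and multiplies the boundary lattice-point count by 4, giving 40.
By Pick's theorem, the interior count of the dilated polygon is 7472 − 40/2 + 1 = 7453.

7453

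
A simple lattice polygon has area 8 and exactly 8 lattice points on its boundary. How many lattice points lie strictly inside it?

Pick's theorem A = I + B/2 − 1 rearranges to I = A − B/2 + 1 = 8 − 8/2 + 1 = 5.

5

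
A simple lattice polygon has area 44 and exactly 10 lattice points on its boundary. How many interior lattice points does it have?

Pick's theorem A = I + B/2 − 1 rearranges to I = A − B/2 + 1 = 44 − 10/2 + 1 = 40.

40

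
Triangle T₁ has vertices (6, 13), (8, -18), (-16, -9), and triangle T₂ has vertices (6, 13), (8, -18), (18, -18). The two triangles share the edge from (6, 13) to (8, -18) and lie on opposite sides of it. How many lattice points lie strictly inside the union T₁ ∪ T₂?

501

The union is the simple quadrilateral with vertices (6, 13), (-16, -9), (8, -18), (18, -18) in order.
By the shoelace formula, twice the signed area is |(6·(-9) − (-16)·13) + ((-16)·(-18) − 8·(-9)) + (8·(-18) − 18·(-18)) + (18·13 − 6·(-18))| = 1036, so the area is 518.
Along each edge there are gcd(|Δx|,|Δy|)+1 lattice points, so counting each shared vertex once the boundary has gcd(22,22) + gcd(24,9) + gcd(10,0) + gcd(12,31) = 22+3+10+1 = 36.
By Pick's theorem I = A − B/2 + 1 = 518 − 36/2 + 1 = 501.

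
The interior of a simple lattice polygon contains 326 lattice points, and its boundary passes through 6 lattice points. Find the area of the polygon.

328

Pick's theorem states A = I + B/2 − 1, so A = 326 + 6/2 − 1 = 328.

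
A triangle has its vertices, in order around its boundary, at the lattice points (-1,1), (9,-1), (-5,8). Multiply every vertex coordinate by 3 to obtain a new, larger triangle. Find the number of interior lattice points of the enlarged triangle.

274

Using the shoelace formula, 2A = |[(-1)·(-1) − 9·1] + [9·8 − (-5)·(-1)] + [(-5)·1 − (-1)·8]| = 62, so the area is 31.
Summing gcd(|Δx|,|Δy|) over the edges gives the boundary count: gcd(10,2) + gcd(14,9) + gcd(4,7) = 2+1+1 = 4.
Scaling by 3 multiplies the area by 3² = 9 (so the new area is 279) and multiplies the boundary lattice-point count by 3, giving 12.
By Pick's theorem, the interior count of the dilated polygon is 279 − 12/2 + 1 = 274.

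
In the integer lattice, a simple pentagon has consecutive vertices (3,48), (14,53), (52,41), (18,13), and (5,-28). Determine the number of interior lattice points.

The shoelace formula gives twice the area as |[3·53 − 14·48] + [14·41 − 52·53] + [52·13 − 18·41] + [18·(-28) − 5·13] + [5·48 − 3·(-28)]| = 3002, so the area is 1501.
The number of boundary lattice points is Σ gcd(|Δx|,|Δy|) = gcd(11,5) + gcd(38,12) + gcd(34,28) + gcd(13,41) + gcd(2,76) = 1+2+2+1+2 = 8.
By Pick's theorem A = I + B/2 − 1, so I = 1501 − 8/2 + 1 = 1498.

1498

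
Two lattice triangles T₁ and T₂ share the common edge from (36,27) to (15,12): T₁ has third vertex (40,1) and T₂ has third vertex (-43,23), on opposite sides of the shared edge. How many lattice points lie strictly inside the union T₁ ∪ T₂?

The union is the simple quadrilateral with vertices (36,27), (40,1), (15,12), (-43,23) in order.
By the shoelace formula, twice the signed area is |(36·1 − 40·27) + (40·12 − 15·1) + (15·23 − (-43)·12) + ((-43)·27 − 36·23)| = 1707, so the area is 1707/2.
Along each edge there are gcd(|Δx|,|Δy|)+1 lattice points, so counting each shared vertex once the boundary has gcd(4,26) + gcd(25,11) + gcd(58,11) + gcd(79,4) = 2+1+1+1 = 5.
By Pick's theorem I = A − B/2 + 1 = 1707/2 − 5/2 + 1 = 852.

852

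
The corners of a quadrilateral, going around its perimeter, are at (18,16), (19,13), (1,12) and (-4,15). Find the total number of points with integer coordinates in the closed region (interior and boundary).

Using the shoelace formula, 2A = |(18·13 − 19·16) + (19·12 − 1·13) + (1·15 − (-4)·12) + ((-4)·16 − 18·15)| = 126, so the area is 63.
The number of boundary lattice points is Σ gcd(|Δx|,|Δy|) = gcd(1,3) + gcd(18,1) + gcd(5,3) + gcd(22,1) = 1+1+1+1 = 4.
Pick's theorem gives I = A − B/2 + 1 = 63 − 4/2 + 1 = 62, so the closed region contains I + B = 62 + 4 = 66 lattice points.

66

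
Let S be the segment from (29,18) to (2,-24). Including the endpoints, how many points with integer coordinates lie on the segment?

The number of lattice points on a segment between lattice points is gcd(|Δx|,|Δy|) + 1 = gcd(27,42) + 1 = 3 + 1 = 4.

4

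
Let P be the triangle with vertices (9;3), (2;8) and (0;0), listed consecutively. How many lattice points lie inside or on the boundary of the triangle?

Using the shoelace formula, 2A = |(9·8 − 2·3) + (2·0 − 0·8) + (0·3 − 9·0)| = 66, so the area is 33.
The number of boundary lattice points is Σ gcd(|Δx|,|Δy|) = gcd(7,5) + gcd(2,8) + gcd(9,3) = 1+2+3 = 6.
Pick's theorem gives I = A − B/2 + 1 = 33 − 6/2 + 1 = 31, so the closed region contains I + B = 31 + 6 = 37 lattice points.

37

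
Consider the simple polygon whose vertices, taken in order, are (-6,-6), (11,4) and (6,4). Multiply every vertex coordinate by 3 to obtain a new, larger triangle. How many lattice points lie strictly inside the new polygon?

214

Using the shoelace formula, 2A = |[(-6)·4 − 11·(-6)] + [11·4 − 6·4] + [6·(-6) − (-6)·4]| = 50, so the area is 25.
Summing gcd(|Δx|,|Δy|) over the edges gives the boundary count: gcd(17,10) + gcd(5,0) + gcd(12,10) = 1+5+2 = 8.
Scaling by 3 multiplies the area by 3² = 9 (so the new area is 225) and multiplies the boundary lattice-point count by 3, giving 24.
By Pick's theorem, the interior count of the dilated polygon is 225 − 24/2 + 1 = 214.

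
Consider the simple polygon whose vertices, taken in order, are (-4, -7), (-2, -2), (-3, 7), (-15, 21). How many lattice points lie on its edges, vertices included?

5

Summing gcd(|Δx|,|Δy|) over the edges gives the boundary count: gcd(2,5) + gcd(1,9) + gcd(12,14) + gcd(11,28) = 1+1+2+1 = 5.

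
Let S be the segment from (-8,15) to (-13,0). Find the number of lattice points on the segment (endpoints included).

6

The number of lattice points on a segment between lattice points is gcd(|Δx|,|Δy|) + 1 = gcd(5,15) + 1 = 5 + 1 = 6.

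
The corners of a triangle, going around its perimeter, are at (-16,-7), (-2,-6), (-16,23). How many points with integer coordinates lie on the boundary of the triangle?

32

Summing gcd(|Δx|,|Δy|) over the edges gives the boundary count: gcd(14,1) + gcd(14,29) + gcd(0,30) = 1+1+30 = 32.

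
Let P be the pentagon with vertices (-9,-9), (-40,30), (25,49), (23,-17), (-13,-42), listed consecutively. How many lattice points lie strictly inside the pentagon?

3168

The shoelace formula gives twice the area as |[(-9)·30 − (-40)·(-9)] + [(-40)·49 − 25·30] + [25·(-17) − 23·49] + [23·(-42) − (-13)·(-17)] + [(-13)·(-9) − (-9)·(-42)]| = 6340, so the area is 3170.
Summing gcd(|Δx|,|Δy|) over the edges gives the boundary count: gcd(31,39) + gcd(65,19) + gcd(2,66) + gcd(36,25) + gcd(4,33) = 1+1+2+1+1 = 6.
Pick's theorem gives I = A − B/2 + 1 = 3170 − 6/2 + 1 = 3168.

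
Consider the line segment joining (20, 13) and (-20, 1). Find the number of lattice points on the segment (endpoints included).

The number of lattice points on a segment between lattice points is gcd(|Δx|,|Δy|) + 1 = gcd(40,12) + 1 = 4 + 1 = 5.

5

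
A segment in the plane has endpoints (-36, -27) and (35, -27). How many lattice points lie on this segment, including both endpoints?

The number of lattice points on a segment between lattice points is gcd(|Δx|,|Δy|) + 1 = gcd(71,0) + 1 = 71 + 1 = 72.

72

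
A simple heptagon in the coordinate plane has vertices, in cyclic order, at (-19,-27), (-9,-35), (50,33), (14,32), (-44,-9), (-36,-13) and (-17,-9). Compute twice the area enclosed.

By the shoelace formula, twice the signed area is |[(-19)·(-35) − (-9)·(-27)] + [(-9)·33 − 50·(-35)] + [50·32 − 14·33] + [14·(-9) − (-44)·32] + [(-44)·(-13) − (-36)·(-9)] + [(-36)·(-9) − (-17)·(-13)] + [(-17)·(-27) − (-19)·(-9)]| = 4934, so the area is 2467.

4934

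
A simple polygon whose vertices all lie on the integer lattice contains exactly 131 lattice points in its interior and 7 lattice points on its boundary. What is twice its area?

267

Pick's theorem states A = I + B/2 − 1, so A = 131 + 7/2 − 1 = 267/2.
Hence 2A = 267.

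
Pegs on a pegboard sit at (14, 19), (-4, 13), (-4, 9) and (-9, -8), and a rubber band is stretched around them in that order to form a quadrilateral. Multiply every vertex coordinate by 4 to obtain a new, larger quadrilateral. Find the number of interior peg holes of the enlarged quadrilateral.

By the shoelace formula, twice the signed area is |[14·13 − (-4)·19] + [(-4)·9 − (-4)·13] + [(-4)·(-8) − (-9)·9] + [(-9)·19 − 14·(-8)]| = 328, so the area is 164.
The number of boundary lattice points is Σ gcd(|Δx|,|Δy|) = gcd(18,6) + gcd(0,4) + gcd(5,17) + gcd(23,27) = 6+4+1+1 = 12.
Scaling by 4 multiplies the area by 4² = 16 (so the new area is 2624) and multiplies the boundary lattice-point count by 4, giving 48.
By Pick's theorem, the interior count of the dilated polygon is 2624 − 48/2 + 1 = 2601.

2601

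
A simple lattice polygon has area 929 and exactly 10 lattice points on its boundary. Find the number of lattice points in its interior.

925

From Pick's theorem, I = A − B/2 + 1 = 929 − 10/2 + 1 = 925.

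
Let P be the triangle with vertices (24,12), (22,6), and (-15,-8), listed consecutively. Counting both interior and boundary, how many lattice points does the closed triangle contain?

By the shoelace formula, twice the signed area is |(24·6 − 22·12) + (22·(-8) − (-15)·6) + ((-15)·12 − 24·(-8))| = 194, so the area is 97.
Along each edge there are gcd(|Δx|,|Δy|)+1 lattice points, so counting each shared vertex once the boundary has gcd(2,6) + gcd(37,14) + gcd(39,20) = 2+1+1 = 4.
Pick's theorem gives I = A − B/2 + 1 = 97 − 4/2 + 1 = 96, so the closed region contains I + B = 96 + 4 = 100 lattice points.

100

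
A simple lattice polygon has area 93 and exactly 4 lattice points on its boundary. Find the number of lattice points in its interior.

92

From Pick's theorem, I = A − B/2 + 1 = 93 − 4/2 + 1 = 92.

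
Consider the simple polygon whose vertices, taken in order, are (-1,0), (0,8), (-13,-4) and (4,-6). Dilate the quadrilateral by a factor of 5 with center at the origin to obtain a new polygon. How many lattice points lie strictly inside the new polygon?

2291

By the shoelace formula, twice the signed area is |((-1)·8 − 0·0) + (0·(-4) − (-13)·8) + ((-13)·(-6) − 4·(-4)) + (4·0 − (-1)·(-6))| = 184, so the area is 92.
Summing gcd(|Δx|,|Δy|) over the edges gives the boundary count: gcd(1,8) + gcd(13,12) + gcd(17,2) + gcd(5,6) = 1+1+1+1 = 4.
Scaling by 5 multiplies the area by 5² = 25 (so the new area is 2300) and multiplies the boundary lattice-point count by 5, giving 20.
By Pick's theorem, the interior count of the dilated polygon is 2300 − 20/2 + 1 = 2291.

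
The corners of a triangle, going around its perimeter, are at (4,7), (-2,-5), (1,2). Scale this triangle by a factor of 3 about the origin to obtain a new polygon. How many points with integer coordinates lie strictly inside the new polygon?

The shoelace formula gives twice the area as |[4·(-5) − (-2)·7] + [(-2)·2 − 1·(-5)] + [1·7 − 4·2]| = 6, so the area is 3.
Along each edge there are gcd(|Δx|,|Δy|)+1 lattice points, so counting each shared vertex once the boundary has gcd(6,12) + gcd(3,7) + gcd(3,5) = 6+1+1 = 8.
Scaling by 3 multiplies the area by 3² = 9 (so the new area is 27) and multiplies the boundary lattice-point count by 3, giving 24.
By Pick's theorem, the interior count of the dilated polygon is 27 − 24/2 + 1 = 16.

16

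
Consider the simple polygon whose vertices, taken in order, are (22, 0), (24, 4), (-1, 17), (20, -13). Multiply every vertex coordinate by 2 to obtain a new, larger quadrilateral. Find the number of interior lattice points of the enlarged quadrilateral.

912

By the shoelace formula, twice the signed area is |[22·4 − 24·0] + [24·17 − (-1)·4] + [(-1)·(-13) − 20·17] + [20·0 − 22·(-13)]| = 459, so the area is 459/2.
The number of boundary lattice points is Σ gcd(|Δx|,|Δy|) = gcd(2,4) + gcd(25,13) + gcd(21,30) + gcd(2,13) = 2+1+3+1 = 7.
Scaling by 2 multiplies the area by 2² = 4 (so the new area is 918) and multiplies the boundary lattice-point count by 2, giving 14.
By Pick's theorem, the interior count of the dilated polygon is 918 − 14/2 + 1 = 912.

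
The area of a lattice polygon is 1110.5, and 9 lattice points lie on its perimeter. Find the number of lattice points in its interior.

1107

Pick's theorem A = I + B/2 − 1 rearranges to I = A − B/2 + 1 = 1110.5 − 9/2 + 1 = 1107.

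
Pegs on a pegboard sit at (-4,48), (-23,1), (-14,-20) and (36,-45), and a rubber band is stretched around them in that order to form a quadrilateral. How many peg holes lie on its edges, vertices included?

Along each edge there are gcd(|Δx|,|Δy|)+1 lattice points, so counting each shared vertex once the boundary has gcd(19,47) + gcd(9,21) + gcd(50,25) + gcd(40,93) = 1+3+25+1 = 30.

30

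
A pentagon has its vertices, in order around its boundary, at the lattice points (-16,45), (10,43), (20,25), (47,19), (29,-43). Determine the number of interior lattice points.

2245

The shoelace formula gives twice the area as |((-16)·43 − 10·45) + (10·25 − 20·43) + (20·19 − 47·25) + (47·(-43) − 29·19) + (29·45 − (-16)·(-43))| = 4498, so the area is 2249.
Along each edge there are gcd(|Δx|,|Δy|)+1 lattice points, so counting each shared vertex once the boundary has gcd(26,2) + gcd(10,18) + gcd(27,6) + gcd(18,62) + gcd(45,88) = 2+2+3+2+1 = 10.
Pick's theorem gives I = A − B/2 + 1 = 2249 − 10/2 + 1 = 2245.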